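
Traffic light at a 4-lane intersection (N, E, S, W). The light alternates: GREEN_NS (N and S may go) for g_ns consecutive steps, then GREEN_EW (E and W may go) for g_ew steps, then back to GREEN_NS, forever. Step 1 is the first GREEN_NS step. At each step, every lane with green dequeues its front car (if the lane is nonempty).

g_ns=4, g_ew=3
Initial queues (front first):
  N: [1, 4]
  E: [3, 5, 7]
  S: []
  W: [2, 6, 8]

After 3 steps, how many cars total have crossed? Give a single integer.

Step 1 [NS]: N:car1-GO,E:wait,S:empty,W:wait | queues: N=1 E=3 S=0 W=3
Step 2 [NS]: N:car4-GO,E:wait,S:empty,W:wait | queues: N=0 E=3 S=0 W=3
Step 3 [NS]: N:empty,E:wait,S:empty,W:wait | queues: N=0 E=3 S=0 W=3
Cars crossed by step 3: 2

Answer: 2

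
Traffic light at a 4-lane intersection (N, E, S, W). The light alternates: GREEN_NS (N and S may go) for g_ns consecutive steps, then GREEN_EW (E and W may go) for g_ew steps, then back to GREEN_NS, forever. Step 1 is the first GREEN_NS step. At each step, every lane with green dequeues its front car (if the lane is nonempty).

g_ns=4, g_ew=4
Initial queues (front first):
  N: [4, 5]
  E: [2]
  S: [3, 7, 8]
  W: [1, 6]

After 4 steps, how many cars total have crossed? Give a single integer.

Step 1 [NS]: N:car4-GO,E:wait,S:car3-GO,W:wait | queues: N=1 E=1 S=2 W=2
Step 2 [NS]: N:car5-GO,E:wait,S:car7-GO,W:wait | queues: N=0 E=1 S=1 W=2
Step 3 [NS]: N:empty,E:wait,S:car8-GO,W:wait | queues: N=0 E=1 S=0 W=2
Step 4 [NS]: N:empty,E:wait,S:empty,W:wait | queues: N=0 E=1 S=0 W=2
Cars crossed by step 4: 5

Answer: 5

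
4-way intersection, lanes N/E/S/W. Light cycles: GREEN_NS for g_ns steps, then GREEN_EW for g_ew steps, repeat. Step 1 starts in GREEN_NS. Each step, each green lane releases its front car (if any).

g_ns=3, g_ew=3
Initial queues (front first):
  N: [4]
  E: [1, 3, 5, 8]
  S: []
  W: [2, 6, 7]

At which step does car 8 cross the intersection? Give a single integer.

Step 1 [NS]: N:car4-GO,E:wait,S:empty,W:wait | queues: N=0 E=4 S=0 W=3
Step 2 [NS]: N:empty,E:wait,S:empty,W:wait | queues: N=0 E=4 S=0 W=3
Step 3 [NS]: N:empty,E:wait,S:empty,W:wait | queues: N=0 E=4 S=0 W=3
Step 4 [EW]: N:wait,E:car1-GO,S:wait,W:car2-GO | queues: N=0 E=3 S=0 W=2
Step 5 [EW]: N:wait,E:car3-GO,S:wait,W:car6-GO | queues: N=0 E=2 S=0 W=1
Step 6 [EW]: N:wait,E:car5-GO,S:wait,W:car7-GO | queues: N=0 E=1 S=0 W=0
Step 7 [NS]: N:empty,E:wait,S:empty,W:wait | queues: N=0 E=1 S=0 W=0
Step 8 [NS]: N:empty,E:wait,S:empty,W:wait | queues: N=0 E=1 S=0 W=0
Step 9 [NS]: N:empty,E:wait,S:empty,W:wait | queues: N=0 E=1 S=0 W=0
Step 10 [EW]: N:wait,E:car8-GO,S:wait,W:empty | queues: N=0 E=0 S=0 W=0
Car 8 crosses at step 10

10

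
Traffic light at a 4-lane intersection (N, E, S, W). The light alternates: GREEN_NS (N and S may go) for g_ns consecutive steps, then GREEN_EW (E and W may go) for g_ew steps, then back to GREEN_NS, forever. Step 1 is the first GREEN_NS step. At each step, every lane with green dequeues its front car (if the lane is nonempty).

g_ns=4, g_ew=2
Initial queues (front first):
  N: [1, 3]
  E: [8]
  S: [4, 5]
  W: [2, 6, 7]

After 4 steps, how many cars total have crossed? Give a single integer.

Answer: 4

Derivation:
Step 1 [NS]: N:car1-GO,E:wait,S:car4-GO,W:wait | queues: N=1 E=1 S=1 W=3
Step 2 [NS]: N:car3-GO,E:wait,S:car5-GO,W:wait | queues: N=0 E=1 S=0 W=3
Step 3 [NS]: N:empty,E:wait,S:empty,W:wait | queues: N=0 E=1 S=0 W=3
Step 4 [NS]: N:empty,E:wait,S:empty,W:wait | queues: N=0 E=1 S=0 W=3
Cars crossed by step 4: 4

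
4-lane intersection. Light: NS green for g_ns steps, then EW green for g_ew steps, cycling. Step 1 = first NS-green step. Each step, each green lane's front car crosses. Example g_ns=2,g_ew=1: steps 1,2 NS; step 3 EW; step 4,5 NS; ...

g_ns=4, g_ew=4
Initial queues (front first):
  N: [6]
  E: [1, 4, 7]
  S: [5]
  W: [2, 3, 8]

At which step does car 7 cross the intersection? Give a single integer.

Step 1 [NS]: N:car6-GO,E:wait,S:car5-GO,W:wait | queues: N=0 E=3 S=0 W=3
Step 2 [NS]: N:empty,E:wait,S:empty,W:wait | queues: N=0 E=3 S=0 W=3
Step 3 [NS]: N:empty,E:wait,S:empty,W:wait | queues: N=0 E=3 S=0 W=3
Step 4 [NS]: N:empty,E:wait,S:empty,W:wait | queues: N=0 E=3 S=0 W=3
Step 5 [EW]: N:wait,E:car1-GO,S:wait,W:car2-GO | queues: N=0 E=2 S=0 W=2
Step 6 [EW]: N:wait,E:car4-GO,S:wait,W:car3-GO | queues: N=0 E=1 S=0 W=1
Step 7 [EW]: N:wait,E:car7-GO,S:wait,W:car8-GO | queues: N=0 E=0 S=0 W=0
Car 7 crosses at step 7

7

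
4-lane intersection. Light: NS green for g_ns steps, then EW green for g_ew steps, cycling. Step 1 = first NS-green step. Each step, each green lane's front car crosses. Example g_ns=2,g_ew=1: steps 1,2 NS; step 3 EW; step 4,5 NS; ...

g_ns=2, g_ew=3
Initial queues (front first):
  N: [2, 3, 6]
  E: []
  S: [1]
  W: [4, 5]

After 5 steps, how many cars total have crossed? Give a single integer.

Step 1 [NS]: N:car2-GO,E:wait,S:car1-GO,W:wait | queues: N=2 E=0 S=0 W=2
Step 2 [NS]: N:car3-GO,E:wait,S:empty,W:wait | queues: N=1 E=0 S=0 W=2
Step 3 [EW]: N:wait,E:empty,S:wait,W:car4-GO | queues: N=1 E=0 S=0 W=1
Step 4 [EW]: N:wait,E:empty,S:wait,W:car5-GO | queues: N=1 E=0 S=0 W=0
Step 5 [EW]: N:wait,E:empty,S:wait,W:empty | queues: N=1 E=0 S=0 W=0
Cars crossed by step 5: 5

Answer: 5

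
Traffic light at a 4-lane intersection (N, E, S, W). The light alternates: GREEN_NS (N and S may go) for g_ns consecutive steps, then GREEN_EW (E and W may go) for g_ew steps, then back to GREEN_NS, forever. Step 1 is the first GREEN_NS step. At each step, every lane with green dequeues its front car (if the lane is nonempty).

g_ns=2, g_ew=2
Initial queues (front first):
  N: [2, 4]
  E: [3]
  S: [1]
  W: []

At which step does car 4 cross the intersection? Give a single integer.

Step 1 [NS]: N:car2-GO,E:wait,S:car1-GO,W:wait | queues: N=1 E=1 S=0 W=0
Step 2 [NS]: N:car4-GO,E:wait,S:empty,W:wait | queues: N=0 E=1 S=0 W=0
Step 3 [EW]: N:wait,E:car3-GO,S:wait,W:empty | queues: N=0 E=0 S=0 W=0
Car 4 crosses at step 2

2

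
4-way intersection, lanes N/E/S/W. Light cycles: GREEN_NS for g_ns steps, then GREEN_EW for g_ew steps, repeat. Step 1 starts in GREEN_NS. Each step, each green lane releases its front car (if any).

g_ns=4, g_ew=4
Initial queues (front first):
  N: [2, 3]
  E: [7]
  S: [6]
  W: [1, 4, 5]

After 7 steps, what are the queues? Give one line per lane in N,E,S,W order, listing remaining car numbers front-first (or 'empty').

Step 1 [NS]: N:car2-GO,E:wait,S:car6-GO,W:wait | queues: N=1 E=1 S=0 W=3
Step 2 [NS]: N:car3-GO,E:wait,S:empty,W:wait | queues: N=0 E=1 S=0 W=3
Step 3 [NS]: N:empty,E:wait,S:empty,W:wait | queues: N=0 E=1 S=0 W=3
Step 4 [NS]: N:empty,E:wait,S:empty,W:wait | queues: N=0 E=1 S=0 W=3
Step 5 [EW]: N:wait,E:car7-GO,S:wait,W:car1-GO | queues: N=0 E=0 S=0 W=2
Step 6 [EW]: N:wait,E:empty,S:wait,W:car4-GO | queues: N=0 E=0 S=0 W=1
Step 7 [EW]: N:wait,E:empty,S:wait,W:car5-GO | queues: N=0 E=0 S=0 W=0

N: empty
E: empty
S: empty
W: empty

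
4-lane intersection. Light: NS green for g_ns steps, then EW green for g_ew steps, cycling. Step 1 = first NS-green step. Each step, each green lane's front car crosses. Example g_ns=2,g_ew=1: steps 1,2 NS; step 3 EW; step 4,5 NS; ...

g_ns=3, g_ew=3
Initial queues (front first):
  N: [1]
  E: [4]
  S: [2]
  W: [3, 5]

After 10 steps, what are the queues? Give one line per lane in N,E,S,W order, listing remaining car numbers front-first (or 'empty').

Step 1 [NS]: N:car1-GO,E:wait,S:car2-GO,W:wait | queues: N=0 E=1 S=0 W=2
Step 2 [NS]: N:empty,E:wait,S:empty,W:wait | queues: N=0 E=1 S=0 W=2
Step 3 [NS]: N:empty,E:wait,S:empty,W:wait | queues: N=0 E=1 S=0 W=2
Step 4 [EW]: N:wait,E:car4-GO,S:wait,W:car3-GO | queues: N=0 E=0 S=0 W=1
Step 5 [EW]: N:wait,E:empty,S:wait,W:car5-GO | queues: N=0 E=0 S=0 W=0

N: empty
E: empty
S: empty
W: empty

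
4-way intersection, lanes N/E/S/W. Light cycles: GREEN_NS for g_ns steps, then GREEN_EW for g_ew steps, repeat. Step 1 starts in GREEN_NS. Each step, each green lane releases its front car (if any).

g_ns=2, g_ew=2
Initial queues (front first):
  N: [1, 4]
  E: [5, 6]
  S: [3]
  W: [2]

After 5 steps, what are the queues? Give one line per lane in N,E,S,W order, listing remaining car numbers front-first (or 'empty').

Step 1 [NS]: N:car1-GO,E:wait,S:car3-GO,W:wait | queues: N=1 E=2 S=0 W=1
Step 2 [NS]: N:car4-GO,E:wait,S:empty,W:wait | queues: N=0 E=2 S=0 W=1
Step 3 [EW]: N:wait,E:car5-GO,S:wait,W:car2-GO | queues: N=0 E=1 S=0 W=0
Step 4 [EW]: N:wait,E:car6-GO,S:wait,W:empty | queues: N=0 E=0 S=0 W=0

N: empty
E: empty
S: empty
W: empty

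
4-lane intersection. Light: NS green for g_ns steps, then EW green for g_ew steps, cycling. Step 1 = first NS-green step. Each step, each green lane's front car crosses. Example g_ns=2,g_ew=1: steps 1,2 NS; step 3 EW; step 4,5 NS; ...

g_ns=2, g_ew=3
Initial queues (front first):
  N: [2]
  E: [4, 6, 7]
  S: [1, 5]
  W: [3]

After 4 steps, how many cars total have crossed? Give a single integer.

Answer: 6

Derivation:
Step 1 [NS]: N:car2-GO,E:wait,S:car1-GO,W:wait | queues: N=0 E=3 S=1 W=1
Step 2 [NS]: N:empty,E:wait,S:car5-GO,W:wait | queues: N=0 E=3 S=0 W=1
Step 3 [EW]: N:wait,E:car4-GO,S:wait,W:car3-GO | queues: N=0 E=2 S=0 W=0
Step 4 [EW]: N:wait,E:car6-GO,S:wait,W:empty | queues: N=0 E=1 S=0 W=0
Cars crossed by step 4: 6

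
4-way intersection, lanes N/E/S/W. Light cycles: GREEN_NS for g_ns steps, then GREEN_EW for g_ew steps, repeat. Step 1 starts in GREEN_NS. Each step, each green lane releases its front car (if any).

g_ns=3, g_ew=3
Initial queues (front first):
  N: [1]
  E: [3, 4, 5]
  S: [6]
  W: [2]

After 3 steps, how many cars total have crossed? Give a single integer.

Answer: 2

Derivation:
Step 1 [NS]: N:car1-GO,E:wait,S:car6-GO,W:wait | queues: N=0 E=3 S=0 W=1
Step 2 [NS]: N:empty,E:wait,S:empty,W:wait | queues: N=0 E=3 S=0 W=1
Step 3 [NS]: N:empty,E:wait,S:empty,W:wait | queues: N=0 E=3 S=0 W=1
Cars crossed by step 3: 2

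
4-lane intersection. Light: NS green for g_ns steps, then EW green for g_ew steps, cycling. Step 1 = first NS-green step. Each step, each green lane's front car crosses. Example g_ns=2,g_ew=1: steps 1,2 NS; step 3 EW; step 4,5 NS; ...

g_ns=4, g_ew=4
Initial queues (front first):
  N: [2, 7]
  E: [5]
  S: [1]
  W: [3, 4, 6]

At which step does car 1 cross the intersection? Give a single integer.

Step 1 [NS]: N:car2-GO,E:wait,S:car1-GO,W:wait | queues: N=1 E=1 S=0 W=3
Step 2 [NS]: N:car7-GO,E:wait,S:empty,W:wait | queues: N=0 E=1 S=0 W=3
Step 3 [NS]: N:empty,E:wait,S:empty,W:wait | queues: N=0 E=1 S=0 W=3
Step 4 [NS]: N:empty,E:wait,S:empty,W:wait | queues: N=0 E=1 S=0 W=3
Step 5 [EW]: N:wait,E:car5-GO,S:wait,W:car3-GO | queues: N=0 E=0 S=0 W=2
Step 6 [EW]: N:wait,E:empty,S:wait,W:car4-GO | queues: N=0 E=0 S=0 W=1
Step 7 [EW]: N:wait,E:empty,S:wait,W:car6-GO | queues: N=0 E=0 S=0 W=0
Car 1 crosses at step 1

1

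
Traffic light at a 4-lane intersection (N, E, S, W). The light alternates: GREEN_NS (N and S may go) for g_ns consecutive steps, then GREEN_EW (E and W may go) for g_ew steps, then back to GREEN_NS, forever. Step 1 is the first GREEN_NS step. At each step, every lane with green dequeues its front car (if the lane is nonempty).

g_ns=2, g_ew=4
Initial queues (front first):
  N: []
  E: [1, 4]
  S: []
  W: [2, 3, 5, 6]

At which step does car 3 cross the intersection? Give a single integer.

Step 1 [NS]: N:empty,E:wait,S:empty,W:wait | queues: N=0 E=2 S=0 W=4
Step 2 [NS]: N:empty,E:wait,S:empty,W:wait | queues: N=0 E=2 S=0 W=4
Step 3 [EW]: N:wait,E:car1-GO,S:wait,W:car2-GO | queues: N=0 E=1 S=0 W=3
Step 4 [EW]: N:wait,E:car4-GO,S:wait,W:car3-GO | queues: N=0 E=0 S=0 W=2
Step 5 [EW]: N:wait,E:empty,S:wait,W:car5-GO | queues: N=0 E=0 S=0 W=1
Step 6 [EW]: N:wait,E:empty,S:wait,W:car6-GO | queues: N=0 E=0 S=0 W=0
Car 3 crosses at step 4

4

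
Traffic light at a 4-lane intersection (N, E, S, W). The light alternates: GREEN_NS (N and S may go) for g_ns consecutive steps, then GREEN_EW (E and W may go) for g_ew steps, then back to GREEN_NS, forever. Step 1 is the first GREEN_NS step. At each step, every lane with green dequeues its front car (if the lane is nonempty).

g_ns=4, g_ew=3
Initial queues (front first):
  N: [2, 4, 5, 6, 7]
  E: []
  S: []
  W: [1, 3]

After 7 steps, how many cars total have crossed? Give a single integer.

Step 1 [NS]: N:car2-GO,E:wait,S:empty,W:wait | queues: N=4 E=0 S=0 W=2
Step 2 [NS]: N:car4-GO,E:wait,S:empty,W:wait | queues: N=3 E=0 S=0 W=2
Step 3 [NS]: N:car5-GO,E:wait,S:empty,W:wait | queues: N=2 E=0 S=0 W=2
Step 4 [NS]: N:car6-GO,E:wait,S:empty,W:wait | queues: N=1 E=0 S=0 W=2
Step 5 [EW]: N:wait,E:empty,S:wait,W:car1-GO | queues: N=1 E=0 S=0 W=1
Step 6 [EW]: N:wait,E:empty,S:wait,W:car3-GO | queues: N=1 E=0 S=0 W=0
Step 7 [EW]: N:wait,E:empty,S:wait,W:empty | queues: N=1 E=0 S=0 W=0
Cars crossed by step 7: 6

Answer: 6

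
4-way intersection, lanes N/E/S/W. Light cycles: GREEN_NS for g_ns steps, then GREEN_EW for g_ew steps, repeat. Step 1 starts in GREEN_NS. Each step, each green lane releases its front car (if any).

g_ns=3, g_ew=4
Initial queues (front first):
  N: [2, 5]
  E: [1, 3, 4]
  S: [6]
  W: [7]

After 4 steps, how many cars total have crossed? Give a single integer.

Answer: 5

Derivation:
Step 1 [NS]: N:car2-GO,E:wait,S:car6-GO,W:wait | queues: N=1 E=3 S=0 W=1
Step 2 [NS]: N:car5-GO,E:wait,S:empty,W:wait | queues: N=0 E=3 S=0 W=1
Step 3 [NS]: N:empty,E:wait,S:empty,W:wait | queues: N=0 E=3 S=0 W=1
Step 4 [EW]: N:wait,E:car1-GO,S:wait,W:car7-GO | queues: N=0 E=2 S=0 W=0
Cars crossed by step 4: 5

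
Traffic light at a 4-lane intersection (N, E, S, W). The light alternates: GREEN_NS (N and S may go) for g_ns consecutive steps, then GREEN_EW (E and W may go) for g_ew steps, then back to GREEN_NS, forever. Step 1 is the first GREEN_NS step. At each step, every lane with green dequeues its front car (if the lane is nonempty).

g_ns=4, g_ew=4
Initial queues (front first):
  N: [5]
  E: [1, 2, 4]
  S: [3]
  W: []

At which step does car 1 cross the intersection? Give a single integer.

Step 1 [NS]: N:car5-GO,E:wait,S:car3-GO,W:wait | queues: N=0 E=3 S=0 W=0
Step 2 [NS]: N:empty,E:wait,S:empty,W:wait | queues: N=0 E=3 S=0 W=0
Step 3 [NS]: N:empty,E:wait,S:empty,W:wait | queues: N=0 E=3 S=0 W=0
Step 4 [NS]: N:empty,E:wait,S:empty,W:wait | queues: N=0 E=3 S=0 W=0
Step 5 [EW]: N:wait,E:car1-GO,S:wait,W:empty | queues: N=0 E=2 S=0 W=0
Step 6 [EW]: N:wait,E:car2-GO,S:wait,W:empty | queues: N=0 E=1 S=0 W=0
Step 7 [EW]: N:wait,E:car4-GO,S:wait,W:empty | queues: N=0 E=0 S=0 W=0
Car 1 crosses at step 5

5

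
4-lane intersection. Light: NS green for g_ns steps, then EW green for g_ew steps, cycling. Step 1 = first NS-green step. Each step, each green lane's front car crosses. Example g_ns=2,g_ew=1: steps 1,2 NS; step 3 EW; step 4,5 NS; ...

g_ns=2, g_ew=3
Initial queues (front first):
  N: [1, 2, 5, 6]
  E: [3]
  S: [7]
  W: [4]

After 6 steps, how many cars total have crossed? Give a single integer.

Answer: 6

Derivation:
Step 1 [NS]: N:car1-GO,E:wait,S:car7-GO,W:wait | queues: N=3 E=1 S=0 W=1
Step 2 [NS]: N:car2-GO,E:wait,S:empty,W:wait | queues: N=2 E=1 S=0 W=1
Step 3 [EW]: N:wait,E:car3-GO,S:wait,W:car4-GO | queues: N=2 E=0 S=0 W=0
Step 4 [EW]: N:wait,E:empty,S:wait,W:empty | queues: N=2 E=0 S=0 W=0
Step 5 [EW]: N:wait,E:empty,S:wait,W:empty | queues: N=2 E=0 S=0 W=0
Step 6 [NS]: N:car5-GO,E:wait,S:empty,W:wait | queues: N=1 E=0 S=0 W=0
Cars crossed by step 6: 6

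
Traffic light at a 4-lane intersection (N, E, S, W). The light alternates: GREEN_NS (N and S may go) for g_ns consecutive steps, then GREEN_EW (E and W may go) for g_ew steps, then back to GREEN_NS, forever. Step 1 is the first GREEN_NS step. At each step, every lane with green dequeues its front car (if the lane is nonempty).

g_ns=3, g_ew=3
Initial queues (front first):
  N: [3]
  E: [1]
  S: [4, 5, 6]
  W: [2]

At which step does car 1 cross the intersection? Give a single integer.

Step 1 [NS]: N:car3-GO,E:wait,S:car4-GO,W:wait | queues: N=0 E=1 S=2 W=1
Step 2 [NS]: N:empty,E:wait,S:car5-GO,W:wait | queues: N=0 E=1 S=1 W=1
Step 3 [NS]: N:empty,E:wait,S:car6-GO,W:wait | queues: N=0 E=1 S=0 W=1
Step 4 [EW]: N:wait,E:car1-GO,S:wait,W:car2-GO | queues: N=0 E=0 S=0 W=0
Car 1 crosses at step 4

4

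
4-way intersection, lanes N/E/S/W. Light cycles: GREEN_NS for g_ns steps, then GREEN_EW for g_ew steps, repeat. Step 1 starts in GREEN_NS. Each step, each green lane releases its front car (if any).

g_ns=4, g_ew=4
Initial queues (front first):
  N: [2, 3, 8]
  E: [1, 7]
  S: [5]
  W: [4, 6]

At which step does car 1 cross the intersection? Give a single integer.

Step 1 [NS]: N:car2-GO,E:wait,S:car5-GO,W:wait | queues: N=2 E=2 S=0 W=2
Step 2 [NS]: N:car3-GO,E:wait,S:empty,W:wait | queues: N=1 E=2 S=0 W=2
Step 3 [NS]: N:car8-GO,E:wait,S:empty,W:wait | queues: N=0 E=2 S=0 W=2
Step 4 [NS]: N:empty,E:wait,S:empty,W:wait | queues: N=0 E=2 S=0 W=2
Step 5 [EW]: N:wait,E:car1-GO,S:wait,W:car4-GO | queues: N=0 E=1 S=0 W=1
Step 6 [EW]: N:wait,E:car7-GO,S:wait,W:car6-GO | queues: N=0 E=0 S=0 W=0
Car 1 crosses at step 5

5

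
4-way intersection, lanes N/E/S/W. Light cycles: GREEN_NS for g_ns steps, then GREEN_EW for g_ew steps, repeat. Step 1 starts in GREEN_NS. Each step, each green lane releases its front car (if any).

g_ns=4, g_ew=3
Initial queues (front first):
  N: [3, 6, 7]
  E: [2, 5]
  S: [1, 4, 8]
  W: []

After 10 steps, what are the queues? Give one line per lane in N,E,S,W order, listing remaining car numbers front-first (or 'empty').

Step 1 [NS]: N:car3-GO,E:wait,S:car1-GO,W:wait | queues: N=2 E=2 S=2 W=0
Step 2 [NS]: N:car6-GO,E:wait,S:car4-GO,W:wait | queues: N=1 E=2 S=1 W=0
Step 3 [NS]: N:car7-GO,E:wait,S:car8-GO,W:wait | queues: N=0 E=2 S=0 W=0
Step 4 [NS]: N:empty,E:wait,S:empty,W:wait | queues: N=0 E=2 S=0 W=0
Step 5 [EW]: N:wait,E:car2-GO,S:wait,W:empty | queues: N=0 E=1 S=0 W=0
Step 6 [EW]: N:wait,E:car5-GO,S:wait,W:empty | queues: N=0 E=0 S=0 W=0

N: empty
E: empty
S: empty
W: empty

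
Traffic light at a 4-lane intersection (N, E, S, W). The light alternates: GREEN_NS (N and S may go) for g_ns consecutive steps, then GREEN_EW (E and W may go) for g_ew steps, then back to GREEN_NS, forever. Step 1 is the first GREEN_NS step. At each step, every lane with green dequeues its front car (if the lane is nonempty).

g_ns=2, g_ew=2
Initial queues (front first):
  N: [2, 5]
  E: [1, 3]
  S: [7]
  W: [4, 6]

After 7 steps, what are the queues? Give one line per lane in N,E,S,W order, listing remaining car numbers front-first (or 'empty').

Step 1 [NS]: N:car2-GO,E:wait,S:car7-GO,W:wait | queues: N=1 E=2 S=0 W=2
Step 2 [NS]: N:car5-GO,E:wait,S:empty,W:wait | queues: N=0 E=2 S=0 W=2
Step 3 [EW]: N:wait,E:car1-GO,S:wait,W:car4-GO | queues: N=0 E=1 S=0 W=1
Step 4 [EW]: N:wait,E:car3-GO,S:wait,W:car6-GO | queues: N=0 E=0 S=0 W=0

N: empty
E: empty
S: empty
W: empty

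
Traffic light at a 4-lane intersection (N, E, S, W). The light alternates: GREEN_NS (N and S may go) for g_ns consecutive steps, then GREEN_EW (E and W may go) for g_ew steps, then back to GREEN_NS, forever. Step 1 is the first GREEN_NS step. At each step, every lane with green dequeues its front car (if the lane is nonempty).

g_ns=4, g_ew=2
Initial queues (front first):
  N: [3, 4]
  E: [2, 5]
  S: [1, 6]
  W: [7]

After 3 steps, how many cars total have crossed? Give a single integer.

Step 1 [NS]: N:car3-GO,E:wait,S:car1-GO,W:wait | queues: N=1 E=2 S=1 W=1
Step 2 [NS]: N:car4-GO,E:wait,S:car6-GO,W:wait | queues: N=0 E=2 S=0 W=1
Step 3 [NS]: N:empty,E:wait,S:empty,W:wait | queues: N=0 E=2 S=0 W=1
Cars crossed by step 3: 4

Answer: 4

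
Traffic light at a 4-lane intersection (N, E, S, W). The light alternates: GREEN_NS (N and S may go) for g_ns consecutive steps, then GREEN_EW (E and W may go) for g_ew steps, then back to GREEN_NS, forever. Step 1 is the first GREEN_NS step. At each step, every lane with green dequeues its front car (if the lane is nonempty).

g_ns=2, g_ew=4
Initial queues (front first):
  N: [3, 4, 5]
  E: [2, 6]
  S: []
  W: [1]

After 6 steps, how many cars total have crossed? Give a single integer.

Step 1 [NS]: N:car3-GO,E:wait,S:empty,W:wait | queues: N=2 E=2 S=0 W=1
Step 2 [NS]: N:car4-GO,E:wait,S:empty,W:wait | queues: N=1 E=2 S=0 W=1
Step 3 [EW]: N:wait,E:car2-GO,S:wait,W:car1-GO | queues: N=1 E=1 S=0 W=0
Step 4 [EW]: N:wait,E:car6-GO,S:wait,W:empty | queues: N=1 E=0 S=0 W=0
Step 5 [EW]: N:wait,E:empty,S:wait,W:empty | queues: N=1 E=0 S=0 W=0
Step 6 [EW]: N:wait,E:empty,S:wait,W:empty | queues: N=1 E=0 S=0 W=0
Cars crossed by step 6: 5

Answer: 5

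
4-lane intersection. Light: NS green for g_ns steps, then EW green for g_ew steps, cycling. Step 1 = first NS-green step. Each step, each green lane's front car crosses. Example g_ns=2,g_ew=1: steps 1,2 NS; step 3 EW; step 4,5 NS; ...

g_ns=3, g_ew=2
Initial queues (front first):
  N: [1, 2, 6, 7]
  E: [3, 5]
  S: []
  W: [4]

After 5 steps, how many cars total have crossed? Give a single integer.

Step 1 [NS]: N:car1-GO,E:wait,S:empty,W:wait | queues: N=3 E=2 S=0 W=1
Step 2 [NS]: N:car2-GO,E:wait,S:empty,W:wait | queues: N=2 E=2 S=0 W=1
Step 3 [NS]: N:car6-GO,E:wait,S:empty,W:wait | queues: N=1 E=2 S=0 W=1
Step 4 [EW]: N:wait,E:car3-GO,S:wait,W:car4-GO | queues: N=1 E=1 S=0 W=0
Step 5 [EW]: N:wait,E:car5-GO,S:wait,W:empty | queues: N=1 E=0 S=0 W=0
Cars crossed by step 5: 6

Answer: 6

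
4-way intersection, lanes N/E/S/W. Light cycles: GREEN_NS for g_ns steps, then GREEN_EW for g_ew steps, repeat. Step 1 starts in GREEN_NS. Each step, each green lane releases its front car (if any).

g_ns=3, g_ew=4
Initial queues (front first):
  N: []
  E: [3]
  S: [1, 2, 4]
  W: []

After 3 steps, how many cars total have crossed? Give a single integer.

Answer: 3

Derivation:
Step 1 [NS]: N:empty,E:wait,S:car1-GO,W:wait | queues: N=0 E=1 S=2 W=0
Step 2 [NS]: N:empty,E:wait,S:car2-GO,W:wait | queues: N=0 E=1 S=1 W=0
Step 3 [NS]: N:empty,E:wait,S:car4-GO,W:wait | queues: N=0 E=1 S=0 W=0
Cars crossed by step 3: 3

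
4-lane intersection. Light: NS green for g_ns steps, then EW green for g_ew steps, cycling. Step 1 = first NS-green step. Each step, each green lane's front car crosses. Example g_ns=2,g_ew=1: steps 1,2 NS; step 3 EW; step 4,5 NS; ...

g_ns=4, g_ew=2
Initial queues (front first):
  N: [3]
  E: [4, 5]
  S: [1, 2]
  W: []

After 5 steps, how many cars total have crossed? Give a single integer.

Answer: 4

Derivation:
Step 1 [NS]: N:car3-GO,E:wait,S:car1-GO,W:wait | queues: N=0 E=2 S=1 W=0
Step 2 [NS]: N:empty,E:wait,S:car2-GO,W:wait | queues: N=0 E=2 S=0 W=0
Step 3 [NS]: N:empty,E:wait,S:empty,W:wait | queues: N=0 E=2 S=0 W=0
Step 4 [NS]: N:empty,E:wait,S:empty,W:wait | queues: N=0 E=2 S=0 W=0
Step 5 [EW]: N:wait,E:car4-GO,S:wait,W:empty | queues: N=0 E=1 S=0 W=0
Cars crossed by step 5: 4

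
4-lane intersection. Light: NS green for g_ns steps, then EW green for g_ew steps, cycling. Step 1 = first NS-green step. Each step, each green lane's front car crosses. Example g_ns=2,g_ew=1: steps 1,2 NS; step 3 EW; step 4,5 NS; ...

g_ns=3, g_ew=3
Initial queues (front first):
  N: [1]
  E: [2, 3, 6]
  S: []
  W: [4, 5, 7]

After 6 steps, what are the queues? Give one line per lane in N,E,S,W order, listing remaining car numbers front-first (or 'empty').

Step 1 [NS]: N:car1-GO,E:wait,S:empty,W:wait | queues: N=0 E=3 S=0 W=3
Step 2 [NS]: N:empty,E:wait,S:empty,W:wait | queues: N=0 E=3 S=0 W=3
Step 3 [NS]: N:empty,E:wait,S:empty,W:wait | queues: N=0 E=3 S=0 W=3
Step 4 [EW]: N:wait,E:car2-GO,S:wait,W:car4-GO | queues: N=0 E=2 S=0 W=2
Step 5 [EW]: N:wait,E:car3-GO,S:wait,W:car5-GO | queues: N=0 E=1 S=0 W=1
Step 6 [EW]: N:wait,E:car6-GO,S:wait,W:car7-GO | queues: N=0 E=0 S=0 W=0

N: empty
E: empty
S: empty
W: empty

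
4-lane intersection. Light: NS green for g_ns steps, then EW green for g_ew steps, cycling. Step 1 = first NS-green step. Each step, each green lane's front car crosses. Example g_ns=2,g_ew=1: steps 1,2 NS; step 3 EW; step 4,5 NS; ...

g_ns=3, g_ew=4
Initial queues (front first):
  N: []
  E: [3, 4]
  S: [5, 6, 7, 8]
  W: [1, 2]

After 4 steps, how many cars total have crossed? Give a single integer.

Step 1 [NS]: N:empty,E:wait,S:car5-GO,W:wait | queues: N=0 E=2 S=3 W=2
Step 2 [NS]: N:empty,E:wait,S:car6-GO,W:wait | queues: N=0 E=2 S=2 W=2
Step 3 [NS]: N:empty,E:wait,S:car7-GO,W:wait | queues: N=0 E=2 S=1 W=2
Step 4 [EW]: N:wait,E:car3-GO,S:wait,W:car1-GO | queues: N=0 E=1 S=1 W=1
Cars crossed by step 4: 5

Answer: 5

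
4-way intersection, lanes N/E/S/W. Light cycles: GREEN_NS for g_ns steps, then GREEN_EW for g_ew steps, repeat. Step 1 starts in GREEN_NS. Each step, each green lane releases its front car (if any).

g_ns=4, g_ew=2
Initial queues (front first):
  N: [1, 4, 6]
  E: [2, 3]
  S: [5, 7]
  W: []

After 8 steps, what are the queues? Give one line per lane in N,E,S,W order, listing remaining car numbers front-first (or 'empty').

Step 1 [NS]: N:car1-GO,E:wait,S:car5-GO,W:wait | queues: N=2 E=2 S=1 W=0
Step 2 [NS]: N:car4-GO,E:wait,S:car7-GO,W:wait | queues: N=1 E=2 S=0 W=0
Step 3 [NS]: N:car6-GO,E:wait,S:empty,W:wait | queues: N=0 E=2 S=0 W=0
Step 4 [NS]: N:empty,E:wait,S:empty,W:wait | queues: N=0 E=2 S=0 W=0
Step 5 [EW]: N:wait,E:car2-GO,S:wait,W:empty | queues: N=0 E=1 S=0 W=0
Step 6 [EW]: N:wait,E:car3-GO,S:wait,W:empty | queues: N=0 E=0 S=0 W=0

N: empty
E: empty
S: empty
W: empty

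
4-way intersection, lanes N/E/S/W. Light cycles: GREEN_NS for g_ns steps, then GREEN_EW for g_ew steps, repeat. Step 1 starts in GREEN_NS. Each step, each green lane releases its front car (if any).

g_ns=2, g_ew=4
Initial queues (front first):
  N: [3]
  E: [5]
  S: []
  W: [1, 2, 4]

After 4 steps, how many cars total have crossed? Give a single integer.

Step 1 [NS]: N:car3-GO,E:wait,S:empty,W:wait | queues: N=0 E=1 S=0 W=3
Step 2 [NS]: N:empty,E:wait,S:empty,W:wait | queues: N=0 E=1 S=0 W=3
Step 3 [EW]: N:wait,E:car5-GO,S:wait,W:car1-GO | queues: N=0 E=0 S=0 W=2
Step 4 [EW]: N:wait,E:empty,S:wait,W:car2-GO | queues: N=0 E=0 S=0 W=1
Cars crossed by step 4: 4

Answer: 4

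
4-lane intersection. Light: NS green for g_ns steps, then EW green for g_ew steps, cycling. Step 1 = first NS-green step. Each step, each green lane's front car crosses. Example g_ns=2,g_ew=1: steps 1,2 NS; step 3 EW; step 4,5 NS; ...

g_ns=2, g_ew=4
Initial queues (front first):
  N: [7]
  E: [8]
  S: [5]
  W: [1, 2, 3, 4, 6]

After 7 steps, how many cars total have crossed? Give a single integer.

Step 1 [NS]: N:car7-GO,E:wait,S:car5-GO,W:wait | queues: N=0 E=1 S=0 W=5
Step 2 [NS]: N:empty,E:wait,S:empty,W:wait | queues: N=0 E=1 S=0 W=5
Step 3 [EW]: N:wait,E:car8-GO,S:wait,W:car1-GO | queues: N=0 E=0 S=0 W=4
Step 4 [EW]: N:wait,E:empty,S:wait,W:car2-GO | queues: N=0 E=0 S=0 W=3
Step 5 [EW]: N:wait,E:empty,S:wait,W:car3-GO | queues: N=0 E=0 S=0 W=2
Step 6 [EW]: N:wait,E:empty,S:wait,W:car4-GO | queues: N=0 E=0 S=0 W=1
Step 7 [NS]: N:empty,E:wait,S:empty,W:wait | queues: N=0 E=0 S=0 W=1
Cars crossed by step 7: 7

Answer: 7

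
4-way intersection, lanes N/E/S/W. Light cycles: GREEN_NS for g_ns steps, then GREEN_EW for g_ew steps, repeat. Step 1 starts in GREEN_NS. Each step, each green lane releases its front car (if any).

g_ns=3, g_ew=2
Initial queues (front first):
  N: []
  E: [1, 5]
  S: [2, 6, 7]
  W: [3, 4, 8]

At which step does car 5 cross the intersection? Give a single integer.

Step 1 [NS]: N:empty,E:wait,S:car2-GO,W:wait | queues: N=0 E=2 S=2 W=3
Step 2 [NS]: N:empty,E:wait,S:car6-GO,W:wait | queues: N=0 E=2 S=1 W=3
Step 3 [NS]: N:empty,E:wait,S:car7-GO,W:wait | queues: N=0 E=2 S=0 W=3
Step 4 [EW]: N:wait,E:car1-GO,S:wait,W:car3-GO | queues: N=0 E=1 S=0 W=2
Step 5 [EW]: N:wait,E:car5-GO,S:wait,W:car4-GO | queues: N=0 E=0 S=0 W=1
Step 6 [NS]: N:empty,E:wait,S:empty,W:wait | queues: N=0 E=0 S=0 W=1
Step 7 [NS]: N:empty,E:wait,S:empty,W:wait | queues: N=0 E=0 S=0 W=1
Step 8 [NS]: N:empty,E:wait,S:empty,W:wait | queues: N=0 E=0 S=0 W=1
Step 9 [EW]: N:wait,E:empty,S:wait,W:car8-GO | queues: N=0 E=0 S=0 W=0
Car 5 crosses at step 5

5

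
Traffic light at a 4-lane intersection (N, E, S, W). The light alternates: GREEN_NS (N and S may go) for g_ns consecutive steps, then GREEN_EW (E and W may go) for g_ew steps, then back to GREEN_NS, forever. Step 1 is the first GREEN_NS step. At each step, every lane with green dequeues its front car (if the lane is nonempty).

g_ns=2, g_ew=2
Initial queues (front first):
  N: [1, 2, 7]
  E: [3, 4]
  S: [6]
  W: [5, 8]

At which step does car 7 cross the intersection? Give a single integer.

Step 1 [NS]: N:car1-GO,E:wait,S:car6-GO,W:wait | queues: N=2 E=2 S=0 W=2
Step 2 [NS]: N:car2-GO,E:wait,S:empty,W:wait | queues: N=1 E=2 S=0 W=2
Step 3 [EW]: N:wait,E:car3-GO,S:wait,W:car5-GO | queues: N=1 E=1 S=0 W=1
Step 4 [EW]: N:wait,E:car4-GO,S:wait,W:car8-GO | queues: N=1 E=0 S=0 W=0
Step 5 [NS]: N:car7-GO,E:wait,S:empty,W:wait | queues: N=0 E=0 S=0 W=0
Car 7 crosses at step 5

5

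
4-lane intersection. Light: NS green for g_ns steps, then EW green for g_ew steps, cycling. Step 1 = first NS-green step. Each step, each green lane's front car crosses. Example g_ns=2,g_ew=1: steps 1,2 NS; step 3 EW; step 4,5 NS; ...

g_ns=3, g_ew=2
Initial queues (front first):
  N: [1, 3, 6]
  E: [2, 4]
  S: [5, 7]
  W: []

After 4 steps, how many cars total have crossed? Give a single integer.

Answer: 6

Derivation:
Step 1 [NS]: N:car1-GO,E:wait,S:car5-GO,W:wait | queues: N=2 E=2 S=1 W=0
Step 2 [NS]: N:car3-GO,E:wait,S:car7-GO,W:wait | queues: N=1 E=2 S=0 W=0
Step 3 [NS]: N:car6-GO,E:wait,S:empty,W:wait | queues: N=0 E=2 S=0 W=0
Step 4 [EW]: N:wait,E:car2-GO,S:wait,W:empty | queues: N=0 E=1 S=0 W=0
Cars crossed by step 4: 6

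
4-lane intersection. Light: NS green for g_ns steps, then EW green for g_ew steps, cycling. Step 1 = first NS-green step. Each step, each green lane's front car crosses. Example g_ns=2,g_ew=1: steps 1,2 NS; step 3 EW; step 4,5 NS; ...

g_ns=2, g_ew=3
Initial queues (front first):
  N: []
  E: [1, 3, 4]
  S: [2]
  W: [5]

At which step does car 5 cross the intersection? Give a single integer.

Step 1 [NS]: N:empty,E:wait,S:car2-GO,W:wait | queues: N=0 E=3 S=0 W=1
Step 2 [NS]: N:empty,E:wait,S:empty,W:wait | queues: N=0 E=3 S=0 W=1
Step 3 [EW]: N:wait,E:car1-GO,S:wait,W:car5-GO | queues: N=0 E=2 S=0 W=0
Step 4 [EW]: N:wait,E:car3-GO,S:wait,W:empty | queues: N=0 E=1 S=0 W=0
Step 5 [EW]: N:wait,E:car4-GO,S:wait,W:empty | queues: N=0 E=0 S=0 W=0
Car 5 crosses at step 3

3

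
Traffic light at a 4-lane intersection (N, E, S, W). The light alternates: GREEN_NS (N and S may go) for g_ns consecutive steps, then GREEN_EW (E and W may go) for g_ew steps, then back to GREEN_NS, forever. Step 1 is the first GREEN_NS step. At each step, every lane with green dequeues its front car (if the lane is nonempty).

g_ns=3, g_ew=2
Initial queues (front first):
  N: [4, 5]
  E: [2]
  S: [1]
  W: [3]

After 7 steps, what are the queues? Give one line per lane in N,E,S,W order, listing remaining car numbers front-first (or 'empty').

Step 1 [NS]: N:car4-GO,E:wait,S:car1-GO,W:wait | queues: N=1 E=1 S=0 W=1
Step 2 [NS]: N:car5-GO,E:wait,S:empty,W:wait | queues: N=0 E=1 S=0 W=1
Step 3 [NS]: N:empty,E:wait,S:empty,W:wait | queues: N=0 E=1 S=0 W=1
Step 4 [EW]: N:wait,E:car2-GO,S:wait,W:car3-GO | queues: N=0 E=0 S=0 W=0

N: empty
E: empty
S: empty
W: empty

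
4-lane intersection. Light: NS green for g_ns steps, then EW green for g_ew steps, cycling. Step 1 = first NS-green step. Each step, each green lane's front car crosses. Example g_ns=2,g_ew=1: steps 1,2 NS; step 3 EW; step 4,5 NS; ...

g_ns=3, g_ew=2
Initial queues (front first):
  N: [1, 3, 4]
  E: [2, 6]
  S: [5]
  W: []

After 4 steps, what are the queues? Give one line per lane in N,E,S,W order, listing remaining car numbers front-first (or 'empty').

Step 1 [NS]: N:car1-GO,E:wait,S:car5-GO,W:wait | queues: N=2 E=2 S=0 W=0
Step 2 [NS]: N:car3-GO,E:wait,S:empty,W:wait | queues: N=1 E=2 S=0 W=0
Step 3 [NS]: N:car4-GO,E:wait,S:empty,W:wait | queues: N=0 E=2 S=0 W=0
Step 4 [EW]: N:wait,E:car2-GO,S:wait,W:empty | queues: N=0 E=1 S=0 W=0

N: empty
E: 6
S: empty
W: empty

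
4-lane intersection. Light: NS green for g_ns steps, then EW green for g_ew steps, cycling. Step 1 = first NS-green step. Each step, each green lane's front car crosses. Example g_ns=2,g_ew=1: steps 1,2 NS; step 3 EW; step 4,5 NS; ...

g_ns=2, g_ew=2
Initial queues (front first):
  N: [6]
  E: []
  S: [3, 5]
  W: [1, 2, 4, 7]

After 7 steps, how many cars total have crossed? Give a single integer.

Answer: 6

Derivation:
Step 1 [NS]: N:car6-GO,E:wait,S:car3-GO,W:wait | queues: N=0 E=0 S=1 W=4
Step 2 [NS]: N:empty,E:wait,S:car5-GO,W:wait | queues: N=0 E=0 S=0 W=4
Step 3 [EW]: N:wait,E:empty,S:wait,W:car1-GO | queues: N=0 E=0 S=0 W=3
Step 4 [EW]: N:wait,E:empty,S:wait,W:car2-GO | queues: N=0 E=0 S=0 W=2
Step 5 [NS]: N:empty,E:wait,S:empty,W:wait | queues: N=0 E=0 S=0 W=2
Step 6 [NS]: N:empty,E:wait,S:empty,W:wait | queues: N=0 E=0 S=0 W=2
Step 7 [EW]: N:wait,E:empty,S:wait,W:car4-GO | queues: N=0 E=0 S=0 W=1
Cars crossed by step 7: 6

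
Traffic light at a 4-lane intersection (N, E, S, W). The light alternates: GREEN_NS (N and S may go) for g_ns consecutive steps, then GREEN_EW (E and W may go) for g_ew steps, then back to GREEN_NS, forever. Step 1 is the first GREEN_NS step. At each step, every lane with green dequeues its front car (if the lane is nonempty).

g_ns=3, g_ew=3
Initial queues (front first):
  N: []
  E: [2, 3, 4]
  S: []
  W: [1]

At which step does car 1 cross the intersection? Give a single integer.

Step 1 [NS]: N:empty,E:wait,S:empty,W:wait | queues: N=0 E=3 S=0 W=1
Step 2 [NS]: N:empty,E:wait,S:empty,W:wait | queues: N=0 E=3 S=0 W=1
Step 3 [NS]: N:empty,E:wait,S:empty,W:wait | queues: N=0 E=3 S=0 W=1
Step 4 [EW]: N:wait,E:car2-GO,S:wait,W:car1-GO | queues: N=0 E=2 S=0 W=0
Step 5 [EW]: N:wait,E:car3-GO,S:wait,W:empty | queues: N=0 E=1 S=0 W=0
Step 6 [EW]: N:wait,E:car4-GO,S:wait,W:empty | queues: N=0 E=0 S=0 W=0
Car 1 crosses at step 4

4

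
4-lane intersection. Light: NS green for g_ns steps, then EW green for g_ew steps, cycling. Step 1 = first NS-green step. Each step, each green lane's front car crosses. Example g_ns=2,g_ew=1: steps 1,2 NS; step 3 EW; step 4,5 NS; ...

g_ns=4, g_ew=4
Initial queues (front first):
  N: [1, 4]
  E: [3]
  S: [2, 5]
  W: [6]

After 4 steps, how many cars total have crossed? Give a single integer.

Step 1 [NS]: N:car1-GO,E:wait,S:car2-GO,W:wait | queues: N=1 E=1 S=1 W=1
Step 2 [NS]: N:car4-GO,E:wait,S:car5-GO,W:wait | queues: N=0 E=1 S=0 W=1
Step 3 [NS]: N:empty,E:wait,S:empty,W:wait | queues: N=0 E=1 S=0 W=1
Step 4 [NS]: N:empty,E:wait,S:empty,W:wait | queues: N=0 E=1 S=0 W=1
Cars crossed by step 4: 4

Answer: 4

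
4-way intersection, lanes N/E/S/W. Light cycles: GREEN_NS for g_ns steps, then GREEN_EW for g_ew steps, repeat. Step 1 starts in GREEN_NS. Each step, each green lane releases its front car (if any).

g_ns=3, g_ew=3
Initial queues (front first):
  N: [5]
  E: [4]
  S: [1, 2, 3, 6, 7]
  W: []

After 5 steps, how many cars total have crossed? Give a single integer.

Step 1 [NS]: N:car5-GO,E:wait,S:car1-GO,W:wait | queues: N=0 E=1 S=4 W=0
Step 2 [NS]: N:empty,E:wait,S:car2-GO,W:wait | queues: N=0 E=1 S=3 W=0
Step 3 [NS]: N:empty,E:wait,S:car3-GO,W:wait | queues: N=0 E=1 S=2 W=0
Step 4 [EW]: N:wait,E:car4-GO,S:wait,W:empty | queues: N=0 E=0 S=2 W=0
Step 5 [EW]: N:wait,E:empty,S:wait,W:empty | queues: N=0 E=0 S=2 W=0
Cars crossed by step 5: 5

Answer: 5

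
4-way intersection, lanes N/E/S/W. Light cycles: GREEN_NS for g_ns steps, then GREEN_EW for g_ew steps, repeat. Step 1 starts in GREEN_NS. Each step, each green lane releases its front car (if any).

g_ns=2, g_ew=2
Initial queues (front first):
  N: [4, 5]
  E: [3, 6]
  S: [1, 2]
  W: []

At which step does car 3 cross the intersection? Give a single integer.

Step 1 [NS]: N:car4-GO,E:wait,S:car1-GO,W:wait | queues: N=1 E=2 S=1 W=0
Step 2 [NS]: N:car5-GO,E:wait,S:car2-GO,W:wait | queues: N=0 E=2 S=0 W=0
Step 3 [EW]: N:wait,E:car3-GO,S:wait,W:empty | queues: N=0 E=1 S=0 W=0
Step 4 [EW]: N:wait,E:car6-GO,S:wait,W:empty | queues: N=0 E=0 S=0 W=0
Car 3 crosses at step 3

3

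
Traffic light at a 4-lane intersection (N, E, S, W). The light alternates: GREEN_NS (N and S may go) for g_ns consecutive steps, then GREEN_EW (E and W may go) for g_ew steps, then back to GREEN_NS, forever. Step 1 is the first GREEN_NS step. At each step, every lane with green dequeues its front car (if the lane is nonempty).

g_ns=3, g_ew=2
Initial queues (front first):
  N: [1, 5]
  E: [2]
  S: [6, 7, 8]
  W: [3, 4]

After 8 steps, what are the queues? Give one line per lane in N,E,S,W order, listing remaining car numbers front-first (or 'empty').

Step 1 [NS]: N:car1-GO,E:wait,S:car6-GO,W:wait | queues: N=1 E=1 S=2 W=2
Step 2 [NS]: N:car5-GO,E:wait,S:car7-GO,W:wait | queues: N=0 E=1 S=1 W=2
Step 3 [NS]: N:empty,E:wait,S:car8-GO,W:wait | queues: N=0 E=1 S=0 W=2
Step 4 [EW]: N:wait,E:car2-GO,S:wait,W:car3-GO | queues: N=0 E=0 S=0 W=1
Step 5 [EW]: N:wait,E:empty,S:wait,W:car4-GO | queues: N=0 E=0 S=0 W=0

N: empty
E: empty
S: empty
W: empty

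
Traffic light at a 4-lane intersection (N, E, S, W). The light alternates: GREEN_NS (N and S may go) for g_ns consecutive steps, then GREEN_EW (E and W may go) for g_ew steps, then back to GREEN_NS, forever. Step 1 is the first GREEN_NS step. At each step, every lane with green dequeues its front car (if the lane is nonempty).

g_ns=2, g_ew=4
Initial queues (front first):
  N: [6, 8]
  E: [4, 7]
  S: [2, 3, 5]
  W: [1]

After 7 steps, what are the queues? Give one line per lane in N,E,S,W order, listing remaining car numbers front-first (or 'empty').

Step 1 [NS]: N:car6-GO,E:wait,S:car2-GO,W:wait | queues: N=1 E=2 S=2 W=1
Step 2 [NS]: N:car8-GO,E:wait,S:car3-GO,W:wait | queues: N=0 E=2 S=1 W=1
Step 3 [EW]: N:wait,E:car4-GO,S:wait,W:car1-GO | queues: N=0 E=1 S=1 W=0
Step 4 [EW]: N:wait,E:car7-GO,S:wait,W:empty | queues: N=0 E=0 S=1 W=0
Step 5 [EW]: N:wait,E:empty,S:wait,W:empty | queues: N=0 E=0 S=1 W=0
Step 6 [EW]: N:wait,E:empty,S:wait,W:empty | queues: N=0 E=0 S=1 W=0
Step 7 [NS]: N:empty,E:wait,S:car5-GO,W:wait | queues: N=0 E=0 S=0 W=0

N: empty
E: empty
S: empty
W: empty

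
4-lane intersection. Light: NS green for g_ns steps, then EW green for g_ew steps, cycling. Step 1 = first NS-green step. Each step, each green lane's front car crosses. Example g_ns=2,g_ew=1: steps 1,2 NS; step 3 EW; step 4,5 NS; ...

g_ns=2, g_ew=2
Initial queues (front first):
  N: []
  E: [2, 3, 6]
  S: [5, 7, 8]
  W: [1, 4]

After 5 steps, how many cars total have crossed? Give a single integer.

Answer: 7

Derivation:
Step 1 [NS]: N:empty,E:wait,S:car5-GO,W:wait | queues: N=0 E=3 S=2 W=2
Step 2 [NS]: N:empty,E:wait,S:car7-GO,W:wait | queues: N=0 E=3 S=1 W=2
Step 3 [EW]: N:wait,E:car2-GO,S:wait,W:car1-GO | queues: N=0 E=2 S=1 W=1
Step 4 [EW]: N:wait,E:car3-GO,S:wait,W:car4-GO | queues: N=0 E=1 S=1 W=0
Step 5 [NS]: N:empty,E:wait,S:car8-GO,W:wait | queues: N=0 E=1 S=0 W=0
Cars crossed by step 5: 7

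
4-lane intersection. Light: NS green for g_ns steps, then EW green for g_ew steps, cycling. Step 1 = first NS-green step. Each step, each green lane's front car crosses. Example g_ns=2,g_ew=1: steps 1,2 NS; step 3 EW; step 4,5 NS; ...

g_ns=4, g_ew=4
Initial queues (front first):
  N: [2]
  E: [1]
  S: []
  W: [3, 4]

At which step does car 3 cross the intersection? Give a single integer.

Step 1 [NS]: N:car2-GO,E:wait,S:empty,W:wait | queues: N=0 E=1 S=0 W=2
Step 2 [NS]: N:empty,E:wait,S:empty,W:wait | queues: N=0 E=1 S=0 W=2
Step 3 [NS]: N:empty,E:wait,S:empty,W:wait | queues: N=0 E=1 S=0 W=2
Step 4 [NS]: N:empty,E:wait,S:empty,W:wait | queues: N=0 E=1 S=0 W=2
Step 5 [EW]: N:wait,E:car1-GO,S:wait,W:car3-GO | queues: N=0 E=0 S=0 W=1
Step 6 [EW]: N:wait,E:empty,S:wait,W:car4-GO | queues: N=0 E=0 S=0 W=0
Car 3 crosses at step 5

5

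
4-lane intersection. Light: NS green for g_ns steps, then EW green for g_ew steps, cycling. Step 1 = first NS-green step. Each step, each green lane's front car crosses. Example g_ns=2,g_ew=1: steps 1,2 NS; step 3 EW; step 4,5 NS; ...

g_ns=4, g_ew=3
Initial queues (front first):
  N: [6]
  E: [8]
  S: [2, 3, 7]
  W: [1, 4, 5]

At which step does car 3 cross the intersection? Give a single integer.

Step 1 [NS]: N:car6-GO,E:wait,S:car2-GO,W:wait | queues: N=0 E=1 S=2 W=3
Step 2 [NS]: N:empty,E:wait,S:car3-GO,W:wait | queues: N=0 E=1 S=1 W=3
Step 3 [NS]: N:empty,E:wait,S:car7-GO,W:wait | queues: N=0 E=1 S=0 W=3
Step 4 [NS]: N:empty,E:wait,S:empty,W:wait | queues: N=0 E=1 S=0 W=3
Step 5 [EW]: N:wait,E:car8-GO,S:wait,W:car1-GO | queues: N=0 E=0 S=0 W=2
Step 6 [EW]: N:wait,E:empty,S:wait,W:car4-GO | queues: N=0 E=0 S=0 W=1
Step 7 [EW]: N:wait,E:empty,S:wait,W:car5-GO | queues: N=0 E=0 S=0 W=0
Car 3 crosses at step 2

2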